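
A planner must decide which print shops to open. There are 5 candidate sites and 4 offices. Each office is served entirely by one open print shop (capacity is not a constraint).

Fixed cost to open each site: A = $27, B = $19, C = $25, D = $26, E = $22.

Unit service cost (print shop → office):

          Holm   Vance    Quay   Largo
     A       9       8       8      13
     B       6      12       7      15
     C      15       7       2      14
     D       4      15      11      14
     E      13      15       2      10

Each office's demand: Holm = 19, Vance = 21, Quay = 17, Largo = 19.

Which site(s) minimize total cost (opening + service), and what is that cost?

For any fixed open set, each office goes to its cheapest open site; total = fixed + service.
{C, D, E}: Holm→D 4·19=76, Vance→C 7·21=147, Quay→C 2·17=34, Largo→E 10·19=190. Service 447; fixed 73; total 520.
{B, C, D, E}: service 447 + fixed 92 = 539
{A, D, E}: service 468 + fixed 75 = 543
{A, B, C, D, E}: service 447 + fixed 119 = 566
No other subset beats 520.

Open C, D and E; minimum total cost 520.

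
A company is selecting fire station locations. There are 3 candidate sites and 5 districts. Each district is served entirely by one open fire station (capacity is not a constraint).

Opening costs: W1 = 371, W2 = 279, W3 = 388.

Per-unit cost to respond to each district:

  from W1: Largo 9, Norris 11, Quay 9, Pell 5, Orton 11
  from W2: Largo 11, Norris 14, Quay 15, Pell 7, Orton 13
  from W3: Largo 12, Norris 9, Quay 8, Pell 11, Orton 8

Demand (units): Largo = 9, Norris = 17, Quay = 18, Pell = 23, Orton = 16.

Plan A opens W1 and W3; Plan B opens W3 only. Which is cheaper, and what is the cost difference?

Plan B is cheaper by 206.

Plan A: {W1, W3}: Largo→W1 9·9=81, Norris→W3 9·17=153, Quay→W3 8·18=144, Pell→W1 5·23=115, Orton→W3 8·16=128. Service 621; fixed 759; total 1380.
Plan B: {W3}: Largo→W3 12·9=108, Norris→W3 9·17=153, Quay→W3 8·18=144, Pell→W3 11·23=253, Orton→W3 8·16=128. Service 786; fixed 388; total 1174.
Difference: |1380 − 1174| = 206.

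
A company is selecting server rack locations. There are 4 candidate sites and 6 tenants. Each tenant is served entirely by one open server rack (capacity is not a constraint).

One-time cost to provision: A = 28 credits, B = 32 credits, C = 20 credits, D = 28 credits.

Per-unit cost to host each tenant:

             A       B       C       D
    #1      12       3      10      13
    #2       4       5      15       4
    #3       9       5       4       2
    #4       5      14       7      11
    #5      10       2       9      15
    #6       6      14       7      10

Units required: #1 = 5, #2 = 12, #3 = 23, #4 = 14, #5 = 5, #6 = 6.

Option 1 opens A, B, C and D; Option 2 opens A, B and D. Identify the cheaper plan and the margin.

Option 1: {A, B, C, D}: #1→B 3·5=15, #2→A 4·12=48, #3→D 2·23=46, #4→A 5·14=70, #5→B 2·5=10, #6→A 6·6=36. Service 225; fixed 108; total 333.
Option 2: {A, B, D}: #1→B 3·5=15, #2→A 4·12=48, #3→D 2·23=46, #4→A 5·14=70, #5→B 2·5=10, #6→A 6·6=36. Service 225; fixed 88; total 313.
Difference: |333 − 313| = 20.

Option 2 is cheaper by 20.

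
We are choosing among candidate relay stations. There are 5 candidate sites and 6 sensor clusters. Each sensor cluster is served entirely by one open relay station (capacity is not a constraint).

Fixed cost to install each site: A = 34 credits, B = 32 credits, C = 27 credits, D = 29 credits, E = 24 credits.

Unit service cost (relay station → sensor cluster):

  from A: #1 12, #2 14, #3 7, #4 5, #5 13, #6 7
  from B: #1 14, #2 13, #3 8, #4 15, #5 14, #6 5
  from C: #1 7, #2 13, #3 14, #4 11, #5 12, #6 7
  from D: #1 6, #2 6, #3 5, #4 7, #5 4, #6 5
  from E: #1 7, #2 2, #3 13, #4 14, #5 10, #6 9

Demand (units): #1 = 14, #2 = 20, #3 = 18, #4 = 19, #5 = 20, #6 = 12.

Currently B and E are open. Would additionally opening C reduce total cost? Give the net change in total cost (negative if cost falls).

Yes — net change −30 (cost falls by 30).

Current service cost with {B, E}: 808.
Adding C: each sensor cluster re-picks its cheapest; new service cost 751, saving 57.
Extra fixed cost: 27. Net change = 27 − 57 = -30.
(Totals: 864 → 834.)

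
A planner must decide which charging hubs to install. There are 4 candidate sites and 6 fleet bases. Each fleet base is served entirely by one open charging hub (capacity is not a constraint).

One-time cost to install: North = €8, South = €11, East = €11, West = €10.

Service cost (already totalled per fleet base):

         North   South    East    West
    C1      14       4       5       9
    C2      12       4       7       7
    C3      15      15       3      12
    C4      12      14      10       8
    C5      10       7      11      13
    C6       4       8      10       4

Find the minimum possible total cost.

For any fixed open set, each fleet base goes to its cheapest open site; total = fixed + service.
{East}: C1→East 5, C2→East 7, C3→East 3, C4→East 10, C5→East 11, C6→East 10. Service 46; fixed 11; total 57.
{North, East}: service 39 + fixed 19 = 58
{South, East}: service 36 + fixed 22 = 58
{North, South, East, West}: service 30 + fixed 40 = 70
No other subset beats 57.

Minimum total cost: 57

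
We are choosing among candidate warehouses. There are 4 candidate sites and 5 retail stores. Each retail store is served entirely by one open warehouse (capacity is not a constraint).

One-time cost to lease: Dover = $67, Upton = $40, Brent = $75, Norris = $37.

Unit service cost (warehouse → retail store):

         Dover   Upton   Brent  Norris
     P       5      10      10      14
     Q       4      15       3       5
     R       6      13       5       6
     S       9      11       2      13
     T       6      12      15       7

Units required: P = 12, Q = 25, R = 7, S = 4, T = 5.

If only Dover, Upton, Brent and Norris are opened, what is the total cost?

Total cost: 427

Each retail store is assigned to its cheapest site among the open ones.
{Dover, Upton, Brent, Norris}: P→Dover 5·12=60, Q→Brent 3·25=75, R→Brent 5·7=35, S→Brent 2·4=8, T→Dover 6·5=30. Service 208; fixed 219; total 427.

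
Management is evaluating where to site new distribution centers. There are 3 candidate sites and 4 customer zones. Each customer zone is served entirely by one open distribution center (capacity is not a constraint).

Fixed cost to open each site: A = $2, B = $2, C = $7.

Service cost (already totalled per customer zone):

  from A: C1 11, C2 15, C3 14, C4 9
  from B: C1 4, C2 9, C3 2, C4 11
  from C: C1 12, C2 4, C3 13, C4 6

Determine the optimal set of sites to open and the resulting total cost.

Open B and C; minimum total cost 25.

For any fixed open set, each customer zone goes to its cheapest open site; total = fixed + service.
{B, C}: C1→B 4, C2→C 4, C3→B 2, C4→C 6. Service 16; fixed 9; total 25.
{A, B, C}: service 16 + fixed 11 = 27
{A, B}: C1→B 4, C2→B 9, C3→B 2, C4→A 9. Service 24; fixed 4; total 28.
{A}: C1→A 11, C2→A 15, C3→A 14, C4→A 9. Service 49; fixed 2; total 51.
No other subset beats 25.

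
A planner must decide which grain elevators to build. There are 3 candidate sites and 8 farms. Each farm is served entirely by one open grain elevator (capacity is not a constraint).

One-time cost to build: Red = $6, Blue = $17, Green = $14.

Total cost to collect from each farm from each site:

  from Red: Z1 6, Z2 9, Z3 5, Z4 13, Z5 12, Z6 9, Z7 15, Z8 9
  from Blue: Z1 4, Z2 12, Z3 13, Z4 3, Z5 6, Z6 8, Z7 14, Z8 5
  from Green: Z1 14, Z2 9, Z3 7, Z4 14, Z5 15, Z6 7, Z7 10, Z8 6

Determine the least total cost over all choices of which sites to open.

Minimum total cost: 77

For any fixed open set, each farm goes to its cheapest open site; total = fixed + service.
{Red, Blue}: Z1→Blue 4, Z2→Red 9, Z3→Red 5, Z4→Blue 3, Z5→Blue 6, Z6→Blue 8, Z7→Blue 14, Z8→Blue 5. Service 54; fixed 23; total 77.
{Blue}: service 65 + fixed 17 = 82
{Blue, Green}: Z1→Blue 4, Z2→Green 9, Z3→Green 7, Z4→Blue 3, Z5→Blue 6, Z6→Green 7, Z7→Green 10, Z8→Blue 5. Service 51; fixed 31; total 82.
{Red, Blue, Green}: service 49 + fixed 37 = 86
No other subset beats 77.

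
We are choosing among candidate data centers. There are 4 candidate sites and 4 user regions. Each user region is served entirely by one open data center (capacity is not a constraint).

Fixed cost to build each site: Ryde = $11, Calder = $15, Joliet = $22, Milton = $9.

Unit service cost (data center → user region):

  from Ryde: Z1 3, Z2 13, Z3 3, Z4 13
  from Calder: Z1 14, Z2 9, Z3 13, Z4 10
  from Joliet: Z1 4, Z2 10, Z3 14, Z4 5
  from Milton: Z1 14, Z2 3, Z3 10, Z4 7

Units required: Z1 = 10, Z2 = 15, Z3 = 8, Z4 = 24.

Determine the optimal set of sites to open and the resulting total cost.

For any fixed open set, each user region goes to its cheapest open site; total = fixed + service.
{Ryde, Joliet, Milton}: Z1→Ryde 3·10=30, Z2→Milton 3·15=45, Z3→Ryde 3·8=24, Z4→Joliet 5·24=120. Service 219; fixed 42; total 261.
{Ryde, Calder, Joliet, Milton}: service 219 + fixed 57 = 276
{Ryde, Milton}: Z1→Ryde 3·10=30, Z2→Milton 3·15=45, Z3→Ryde 3·8=24, Z4→Milton 7·24=168. Service 267; fixed 20; total 287.
{Milton}: Z1→Milton 14·10=140, Z2→Milton 3·15=45, Z3→Milton 10·8=80, Z4→Milton 7·24=168. Service 433; fixed 9; total 442.
No other subset beats 261.

Open Ryde, Joliet and Milton; minimum total cost 261.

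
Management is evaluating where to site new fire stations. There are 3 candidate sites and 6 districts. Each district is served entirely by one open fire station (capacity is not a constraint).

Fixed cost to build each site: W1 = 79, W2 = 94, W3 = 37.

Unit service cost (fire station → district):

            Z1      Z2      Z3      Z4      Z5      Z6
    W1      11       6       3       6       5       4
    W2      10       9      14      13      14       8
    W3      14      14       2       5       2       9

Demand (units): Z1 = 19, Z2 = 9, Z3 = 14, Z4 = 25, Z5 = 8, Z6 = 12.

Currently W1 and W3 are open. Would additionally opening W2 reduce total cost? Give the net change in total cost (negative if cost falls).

No — net change +75 (cost rises by 75).

Current service cost with {W1, W3}: 480.
Adding W2: each district re-picks its cheapest; new service cost 461, saving 19.
Extra fixed cost: 94. Net change = 94 − 19 = 75.
(Totals: 596 → 671.)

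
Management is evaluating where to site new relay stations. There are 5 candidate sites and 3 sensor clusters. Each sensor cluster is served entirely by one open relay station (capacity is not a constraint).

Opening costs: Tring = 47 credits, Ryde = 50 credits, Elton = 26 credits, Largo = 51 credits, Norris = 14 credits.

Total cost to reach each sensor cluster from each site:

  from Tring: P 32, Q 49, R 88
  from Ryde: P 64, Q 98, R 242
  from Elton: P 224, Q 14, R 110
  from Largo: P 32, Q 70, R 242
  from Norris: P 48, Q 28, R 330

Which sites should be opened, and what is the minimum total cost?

For any fixed open set, each sensor cluster goes to its cheapest open site; total = fixed + service.
{Tring, Elton}: P→Tring 32, Q→Elton 14, R→Tring 88. Service 134; fixed 73; total 207.
{Tring, Norris}: service 148 + fixed 61 = 209
{Elton, Norris}: service 172 + fixed 40 = 212
{Tring, Ryde, Elton, Largo, Norris}: service 134 + fixed 188 = 322
No other subset beats 207.

Open Tring and Elton; minimum total cost 207.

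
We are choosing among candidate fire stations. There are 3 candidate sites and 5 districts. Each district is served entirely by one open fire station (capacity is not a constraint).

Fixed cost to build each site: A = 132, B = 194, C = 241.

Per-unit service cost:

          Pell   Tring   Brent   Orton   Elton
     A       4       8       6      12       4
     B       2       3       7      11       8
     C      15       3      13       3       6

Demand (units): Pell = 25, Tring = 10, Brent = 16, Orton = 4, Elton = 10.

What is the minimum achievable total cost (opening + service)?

For any fixed open set, each district goes to its cheapest open site; total = fixed + service.
{A}: Pell→A 4·25=100, Tring→A 8·10=80, Brent→A 6·16=96, Orton→A 12·4=48, Elton→A 4·10=40. Service 364; fixed 132; total 496.
{B}: service 316 + fixed 194 = 510
{A, B}: service 260 + fixed 326 = 586
{A, B, C}: Pell→B 2·25=50, Tring→B 3·10=30, Brent→A 6·16=96, Orton→C 3·4=12, Elton→A 4·10=40. Service 228; fixed 567; total 795.
No other subset beats 496.

Minimum total cost: 496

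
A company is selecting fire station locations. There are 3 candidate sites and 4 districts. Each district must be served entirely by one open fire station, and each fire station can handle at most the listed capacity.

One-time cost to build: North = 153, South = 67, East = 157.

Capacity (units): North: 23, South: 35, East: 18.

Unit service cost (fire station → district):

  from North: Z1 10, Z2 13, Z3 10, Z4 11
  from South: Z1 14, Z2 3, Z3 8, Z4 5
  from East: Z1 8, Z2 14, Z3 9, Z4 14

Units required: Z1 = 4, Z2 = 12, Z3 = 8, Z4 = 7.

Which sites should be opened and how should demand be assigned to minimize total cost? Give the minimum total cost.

Minimum total cost: 258

Open {South}: Z1→South 14·4=56, Z2→South 3·12=36, Z3→South 8·8=64, Z4→South 5·7=35.
Loads: South carries 31/35. Service 191; fixed 67; total 258.
Next best feasible plan costs 391.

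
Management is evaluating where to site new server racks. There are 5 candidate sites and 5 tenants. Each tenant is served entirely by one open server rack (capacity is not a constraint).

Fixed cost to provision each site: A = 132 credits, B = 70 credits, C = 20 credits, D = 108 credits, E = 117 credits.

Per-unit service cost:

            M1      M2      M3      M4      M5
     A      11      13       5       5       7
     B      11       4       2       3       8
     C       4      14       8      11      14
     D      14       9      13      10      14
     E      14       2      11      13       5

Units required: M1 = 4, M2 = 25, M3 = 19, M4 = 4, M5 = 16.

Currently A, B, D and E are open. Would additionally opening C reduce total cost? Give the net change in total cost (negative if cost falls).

Yes — net change −8 (cost falls by 8).

Current service cost with {A, B, D, E}: 224.
Adding C: each tenant re-picks its cheapest; new service cost 196, saving 28.
Extra fixed cost: 20. Net change = 20 − 28 = -8.
(Totals: 651 → 643.)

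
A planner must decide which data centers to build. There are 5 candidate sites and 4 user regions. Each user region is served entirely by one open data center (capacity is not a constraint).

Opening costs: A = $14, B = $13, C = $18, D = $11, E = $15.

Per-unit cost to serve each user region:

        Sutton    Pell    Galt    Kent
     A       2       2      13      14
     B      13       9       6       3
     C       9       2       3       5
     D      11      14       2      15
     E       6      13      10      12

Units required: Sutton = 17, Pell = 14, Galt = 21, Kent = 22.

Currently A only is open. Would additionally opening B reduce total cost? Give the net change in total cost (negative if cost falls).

Current service cost with {A}: 643.
Adding B: each user region re-picks its cheapest; new service cost 254, saving 389.
Extra fixed cost: 13. Net change = 13 − 389 = -376.
(Totals: 657 → 281.)

Yes — net change −376 (cost falls by 376).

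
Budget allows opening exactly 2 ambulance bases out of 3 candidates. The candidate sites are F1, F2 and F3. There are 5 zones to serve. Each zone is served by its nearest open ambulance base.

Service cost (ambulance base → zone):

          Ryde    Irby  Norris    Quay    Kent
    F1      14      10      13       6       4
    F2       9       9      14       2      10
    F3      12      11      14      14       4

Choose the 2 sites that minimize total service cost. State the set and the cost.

With exactly 2 open, each zone uses its cheapest among the chosen.
{F1, F2}: Ryde→F2 9, Irby→F2 9, Norris→F1 13, Quay→F2 2, Kent→F1 4. Service cost 37.
{F2, F3}: service cost 38
{F1, F3}: service cost 45
Among all 3 size-2 choices, {F1, F2} is lowest.

Choose F1 and F2; total service cost 37.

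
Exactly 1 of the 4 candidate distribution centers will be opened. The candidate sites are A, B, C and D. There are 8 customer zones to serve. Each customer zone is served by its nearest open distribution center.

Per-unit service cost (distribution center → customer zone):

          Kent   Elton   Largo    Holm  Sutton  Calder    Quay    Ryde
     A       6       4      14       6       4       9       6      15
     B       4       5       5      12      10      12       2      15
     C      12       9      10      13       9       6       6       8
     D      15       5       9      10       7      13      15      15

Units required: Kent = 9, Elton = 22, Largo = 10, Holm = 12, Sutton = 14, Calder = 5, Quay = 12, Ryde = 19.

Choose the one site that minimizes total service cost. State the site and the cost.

With exactly 1 open, each customer zone uses its cheapest among the chosen.
{A}: Kent→A 6·9=54, Elton→A 4·22=88, Largo→A 14·10=140, Holm→A 6·12=72, Sutton→A 4·14=56, Calder→A 9·5=45, Quay→A 6·12=72, Ryde→A 15·19=285. Service cost 812.
{B}: service cost 849
{C}: service cost 942
Among all 4 size-1 choices, {A} is lowest.

Choose A only; total service cost 812.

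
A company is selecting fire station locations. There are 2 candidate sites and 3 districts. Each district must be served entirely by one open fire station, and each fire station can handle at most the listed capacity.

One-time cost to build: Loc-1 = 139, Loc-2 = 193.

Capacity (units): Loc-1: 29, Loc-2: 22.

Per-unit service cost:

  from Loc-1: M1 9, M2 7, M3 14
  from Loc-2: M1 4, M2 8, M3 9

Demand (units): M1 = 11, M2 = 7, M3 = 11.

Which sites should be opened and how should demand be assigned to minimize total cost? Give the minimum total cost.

Open {Loc-1}: M1→Loc-1 9·11=99, M2→Loc-1 7·7=49, M3→Loc-1 14·11=154.
Loads: Loc-1 carries 29/29. Service 302; fixed 139; total 441.
Next best feasible plan costs 524.

Minimum total cost: 441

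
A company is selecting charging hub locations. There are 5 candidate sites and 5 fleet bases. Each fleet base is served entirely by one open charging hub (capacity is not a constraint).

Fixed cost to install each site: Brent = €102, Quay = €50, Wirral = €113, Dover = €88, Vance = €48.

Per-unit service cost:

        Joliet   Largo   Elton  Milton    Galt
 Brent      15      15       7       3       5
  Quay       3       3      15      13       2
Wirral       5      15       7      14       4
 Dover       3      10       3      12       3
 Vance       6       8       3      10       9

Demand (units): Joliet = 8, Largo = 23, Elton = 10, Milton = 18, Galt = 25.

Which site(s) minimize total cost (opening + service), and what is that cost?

Open Brent and Quay; minimum total cost 419.

For any fixed open set, each fleet base goes to its cheapest open site; total = fixed + service.
{Brent, Quay}: Joliet→Quay 3·8=24, Largo→Quay 3·23=69, Elton→Brent 7·10=70, Milton→Brent 3·18=54, Galt→Quay 2·25=50. Service 267; fixed 152; total 419.
{Brent, Quay, Vance}: service 227 + fixed 200 = 427
{Quay, Vance}: service 353 + fixed 98 = 451
{Brent, Quay, Wirral, Dover, Vance}: service 227 + fixed 401 = 628
No other subset beats 419.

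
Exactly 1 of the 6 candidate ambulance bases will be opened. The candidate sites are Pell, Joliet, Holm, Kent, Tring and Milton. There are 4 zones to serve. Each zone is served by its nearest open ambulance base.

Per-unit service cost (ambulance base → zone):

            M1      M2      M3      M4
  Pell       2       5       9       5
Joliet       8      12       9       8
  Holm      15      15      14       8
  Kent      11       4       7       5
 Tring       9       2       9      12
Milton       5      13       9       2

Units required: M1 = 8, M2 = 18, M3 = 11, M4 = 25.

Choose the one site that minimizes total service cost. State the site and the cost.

Choose Pell only; total service cost 330.

With exactly 1 open, each zone uses its cheapest among the chosen.
{Pell}: M1→Pell 2·8=16, M2→Pell 5·18=90, M3→Pell 9·11=99, M4→Pell 5·25=125. Service cost 330.
{Kent}: service cost 362
{Milton}: service cost 423
Among all 6 size-1 choices, {Pell} is lowest.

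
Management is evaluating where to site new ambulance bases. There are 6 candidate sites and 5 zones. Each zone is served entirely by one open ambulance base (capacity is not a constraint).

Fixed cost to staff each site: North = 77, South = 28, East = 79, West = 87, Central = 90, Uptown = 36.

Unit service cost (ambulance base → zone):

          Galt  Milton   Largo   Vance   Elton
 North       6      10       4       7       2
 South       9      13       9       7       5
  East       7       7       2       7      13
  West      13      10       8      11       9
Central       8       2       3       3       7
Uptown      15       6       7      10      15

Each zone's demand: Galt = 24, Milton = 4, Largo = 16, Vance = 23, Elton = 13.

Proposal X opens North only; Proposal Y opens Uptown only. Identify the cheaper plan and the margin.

Proposal X: {North}: Galt→North 6·24=144, Milton→North 10·4=40, Largo→North 4·16=64, Vance→North 7·23=161, Elton→North 2·13=26. Service 435; fixed 77; total 512.
Proposal Y: {Uptown}: Galt→Uptown 15·24=360, Milton→Uptown 6·4=24, Largo→Uptown 7·16=112, Vance→Uptown 10·23=230, Elton→Uptown 15·13=195. Service 921; fixed 36; total 957.
Difference: |512 − 957| = 445.

Proposal X is cheaper by 445.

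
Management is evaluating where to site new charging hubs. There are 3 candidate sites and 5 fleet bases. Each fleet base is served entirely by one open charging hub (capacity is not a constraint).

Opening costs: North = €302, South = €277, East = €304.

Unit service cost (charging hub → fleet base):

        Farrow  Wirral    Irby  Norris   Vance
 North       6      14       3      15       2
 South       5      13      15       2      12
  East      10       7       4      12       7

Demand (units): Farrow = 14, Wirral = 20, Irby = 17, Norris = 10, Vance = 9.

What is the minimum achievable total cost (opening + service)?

For any fixed open set, each fleet base goes to its cheapest open site; total = fixed + service.
{East}: Farrow→East 10·14=140, Wirral→East 7·20=140, Irby→East 4·17=68, Norris→East 12·10=120, Vance→East 7·9=63. Service 531; fixed 304; total 835.
{North}: service 583 + fixed 302 = 885
{South, East}: service 361 + fixed 581 = 942
{North, South, East}: Farrow→South 5·14=70, Wirral→East 7·20=140, Irby→North 3·17=51, Norris→South 2·10=20, Vance→North 2·9=18. Service 299; fixed 883; total 1182.
No other subset beats 835.

Minimum total cost: 835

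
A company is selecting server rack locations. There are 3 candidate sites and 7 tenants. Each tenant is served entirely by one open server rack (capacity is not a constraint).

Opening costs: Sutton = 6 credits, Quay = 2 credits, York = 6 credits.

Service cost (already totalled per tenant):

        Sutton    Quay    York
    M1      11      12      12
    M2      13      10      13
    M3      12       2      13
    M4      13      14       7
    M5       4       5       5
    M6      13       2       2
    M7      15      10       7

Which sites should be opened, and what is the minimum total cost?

Open Quay and York; minimum total cost 53.

For any fixed open set, each tenant goes to its cheapest open site; total = fixed + service.
{Quay, York}: M1→Quay 12, M2→Quay 10, M3→Quay 2, M4→York 7, M5→Quay 5, M6→Quay 2, M7→York 7. Service 45; fixed 8; total 53.
{Sutton, Quay, York}: service 43 + fixed 14 = 57
{Quay}: service 55 + fixed 2 = 57
No other subset beats 53.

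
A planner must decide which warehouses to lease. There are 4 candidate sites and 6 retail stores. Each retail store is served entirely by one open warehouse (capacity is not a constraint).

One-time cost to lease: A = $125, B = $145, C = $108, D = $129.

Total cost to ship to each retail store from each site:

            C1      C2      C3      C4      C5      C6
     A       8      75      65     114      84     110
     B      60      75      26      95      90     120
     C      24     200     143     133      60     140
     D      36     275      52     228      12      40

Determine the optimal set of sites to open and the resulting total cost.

Open A and D; minimum total cost 555.

For any fixed open set, each retail store goes to its cheapest open site; total = fixed + service.
{A, D}: C1→A 8, C2→A 75, C3→D 52, C4→A 114, C5→D 12, C6→D 40. Service 301; fixed 254; total 555.
{B, D}: service 284 + fixed 274 = 558
{A}: C1→A 8, C2→A 75, C3→A 65, C4→A 114, C5→A 84, C6→A 110. Service 456; fixed 125; total 581.
{A, B, C, D}: C1→A 8, C2→A 75, C3→B 26, C4→B 95, C5→D 12, C6→D 40. Service 256; fixed 507; total 763.
No other subset beats 555.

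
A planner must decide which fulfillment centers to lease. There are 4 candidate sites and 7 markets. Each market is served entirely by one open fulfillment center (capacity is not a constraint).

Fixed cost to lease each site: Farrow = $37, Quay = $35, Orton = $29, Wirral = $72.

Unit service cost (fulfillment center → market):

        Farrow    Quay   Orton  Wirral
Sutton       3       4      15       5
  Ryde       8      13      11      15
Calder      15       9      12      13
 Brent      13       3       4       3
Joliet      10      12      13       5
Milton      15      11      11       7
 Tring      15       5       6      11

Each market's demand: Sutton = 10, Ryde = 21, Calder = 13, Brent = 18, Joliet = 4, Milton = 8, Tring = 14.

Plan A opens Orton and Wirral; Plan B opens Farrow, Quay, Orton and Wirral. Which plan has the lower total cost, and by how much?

Plan B is cheaper by 64.

Plan A: {Orton, Wirral}: Sutton→Wirral 5·10=50, Ryde→Orton 11·21=231, Calder→Orton 12·13=156, Brent→Wirral 3·18=54, Joliet→Wirral 5·4=20, Milton→Wirral 7·8=56, Tring→Orton 6·14=84. Service 651; fixed 101; total 752.
Plan B: {Farrow, Quay, Orton, Wirral}: Sutton→Farrow 3·10=30, Ryde→Farrow 8·21=168, Calder→Quay 9·13=117, Brent→Quay 3·18=54, Joliet→Wirral 5·4=20, Milton→Wirral 7·8=56, Tring→Quay 5·14=70. Service 515; fixed 173; total 688.
Difference: |752 − 688| = 64.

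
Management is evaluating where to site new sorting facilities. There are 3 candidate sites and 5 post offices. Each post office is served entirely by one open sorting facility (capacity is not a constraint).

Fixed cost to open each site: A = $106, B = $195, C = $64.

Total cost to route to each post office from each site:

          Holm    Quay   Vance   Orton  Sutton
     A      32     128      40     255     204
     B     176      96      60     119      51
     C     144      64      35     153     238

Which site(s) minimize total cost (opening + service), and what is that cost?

For any fixed open set, each post office goes to its cheapest open site; total = fixed + service.
{A, B}: Holm→A 32, Quay→B 96, Vance→A 40, Orton→B 119, Sutton→B 51. Service 338; fixed 301; total 639.
{A, C}: service 488 + fixed 170 = 658
{A, B, C}: service 301 + fixed 365 = 666
{C}: service 634 + fixed 64 = 698
No other subset beats 639.

Open A and B; minimum total cost 639.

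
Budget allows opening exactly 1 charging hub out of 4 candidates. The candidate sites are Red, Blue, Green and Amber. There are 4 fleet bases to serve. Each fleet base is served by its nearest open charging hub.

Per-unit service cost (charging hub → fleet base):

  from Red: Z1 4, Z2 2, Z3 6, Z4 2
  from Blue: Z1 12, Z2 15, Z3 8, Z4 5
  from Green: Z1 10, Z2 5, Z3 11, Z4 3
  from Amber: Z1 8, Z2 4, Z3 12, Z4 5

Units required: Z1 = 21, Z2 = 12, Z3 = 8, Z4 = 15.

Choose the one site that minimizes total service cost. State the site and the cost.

Choose Red only; total service cost 186.

With exactly 1 open, each fleet base uses its cheapest among the chosen.
{Red}: Z1→Red 4·21=84, Z2→Red 2·12=24, Z3→Red 6·8=48, Z4→Red 2·15=30. Service cost 186.
{Amber}: service cost 387
{Green}: service cost 403
Among all 4 size-1 choices, {Red} is lowest.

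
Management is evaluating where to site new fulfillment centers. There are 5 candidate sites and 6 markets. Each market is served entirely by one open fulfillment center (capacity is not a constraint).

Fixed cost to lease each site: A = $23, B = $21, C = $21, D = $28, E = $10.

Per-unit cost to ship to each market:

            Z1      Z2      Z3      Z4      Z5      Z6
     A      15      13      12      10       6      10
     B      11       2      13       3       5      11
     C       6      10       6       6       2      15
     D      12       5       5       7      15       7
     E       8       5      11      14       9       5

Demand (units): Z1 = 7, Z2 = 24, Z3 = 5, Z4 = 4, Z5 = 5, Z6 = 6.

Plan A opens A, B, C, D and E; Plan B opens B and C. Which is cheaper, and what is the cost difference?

Plan A: {A, B, C, D, E}: Z1→C 6·7=42, Z2→B 2·24=48, Z3→D 5·5=25, Z4→B 3·4=12, Z5→C 2·5=10, Z6→E 5·6=30. Service 167; fixed 103; total 270.
Plan B: {B, C}: Z1→C 6·7=42, Z2→B 2·24=48, Z3→C 6·5=30, Z4→B 3·4=12, Z5→C 2·5=10, Z6→B 11·6=66. Service 208; fixed 42; total 250.
Difference: |270 − 250| = 20.

Plan B is cheaper by 20.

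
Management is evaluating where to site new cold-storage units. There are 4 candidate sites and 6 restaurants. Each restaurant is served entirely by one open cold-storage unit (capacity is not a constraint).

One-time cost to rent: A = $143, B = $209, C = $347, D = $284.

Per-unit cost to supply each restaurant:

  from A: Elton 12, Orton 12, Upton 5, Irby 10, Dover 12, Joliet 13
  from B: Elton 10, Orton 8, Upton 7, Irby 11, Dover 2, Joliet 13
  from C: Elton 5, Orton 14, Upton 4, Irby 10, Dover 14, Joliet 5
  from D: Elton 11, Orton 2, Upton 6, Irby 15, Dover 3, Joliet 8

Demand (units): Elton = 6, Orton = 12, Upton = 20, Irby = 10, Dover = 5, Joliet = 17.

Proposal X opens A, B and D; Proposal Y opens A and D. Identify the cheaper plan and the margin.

Proposal X: {A, B, D}: Elton→B 10·6=60, Orton→D 2·12=24, Upton→A 5·20=100, Irby→A 10·10=100, Dover→B 2·5=10, Joliet→D 8·17=136. Service 430; fixed 636; total 1066.
Proposal Y: {A, D}: Elton→D 11·6=66, Orton→D 2·12=24, Upton→A 5·20=100, Irby→A 10·10=100, Dover→D 3·5=15, Joliet→D 8·17=136. Service 441; fixed 427; total 868.
Difference: |1066 − 868| = 198.

Proposal Y is cheaper by 198.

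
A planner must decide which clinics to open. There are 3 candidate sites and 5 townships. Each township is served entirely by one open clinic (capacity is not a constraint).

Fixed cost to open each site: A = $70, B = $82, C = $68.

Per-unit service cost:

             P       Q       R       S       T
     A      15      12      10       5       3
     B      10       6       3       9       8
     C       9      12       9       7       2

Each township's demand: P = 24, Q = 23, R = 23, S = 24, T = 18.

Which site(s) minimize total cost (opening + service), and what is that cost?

Open A and B; minimum total cost 773.

For any fixed open set, each township goes to its cheapest open site; total = fixed + service.
{A, B}: P→B 10·24=240, Q→B 6·23=138, R→B 3·23=69, S→A 5·24=120, T→A 3·18=54. Service 621; fixed 152; total 773.
{B, C}: service 627 + fixed 150 = 777
{A, B, C}: service 579 + fixed 220 = 799
{C}: service 903 + fixed 68 = 971
No other subset beats 773.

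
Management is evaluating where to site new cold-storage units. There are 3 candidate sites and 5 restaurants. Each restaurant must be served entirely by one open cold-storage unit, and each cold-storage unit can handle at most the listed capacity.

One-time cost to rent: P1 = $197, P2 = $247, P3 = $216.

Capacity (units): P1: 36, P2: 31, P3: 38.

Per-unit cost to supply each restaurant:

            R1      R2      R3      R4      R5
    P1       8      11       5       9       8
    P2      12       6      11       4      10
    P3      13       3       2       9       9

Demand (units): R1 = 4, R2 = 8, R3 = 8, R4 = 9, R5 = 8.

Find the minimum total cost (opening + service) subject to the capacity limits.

Minimum total cost: 461

Open {P3}: R1→P3 13·4=52, R2→P3 3·8=24, R3→P3 2·8=16, R4→P3 9·9=81, R5→P3 9·8=72.
Loads: P3 carries 37/38. Service 245; fixed 216; total 461.
Next best feasible plan costs 630.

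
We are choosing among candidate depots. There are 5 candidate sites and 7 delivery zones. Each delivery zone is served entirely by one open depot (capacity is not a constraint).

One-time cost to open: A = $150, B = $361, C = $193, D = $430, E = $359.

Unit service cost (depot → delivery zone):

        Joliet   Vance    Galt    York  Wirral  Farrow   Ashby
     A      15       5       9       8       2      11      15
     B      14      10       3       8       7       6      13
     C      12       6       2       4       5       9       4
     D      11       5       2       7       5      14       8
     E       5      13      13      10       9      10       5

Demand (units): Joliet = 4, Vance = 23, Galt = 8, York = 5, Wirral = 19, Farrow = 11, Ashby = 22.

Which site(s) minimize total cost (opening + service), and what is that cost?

Open C only; minimum total cost 697.

For any fixed open set, each delivery zone goes to its cheapest open site; total = fixed + service.
{C}: Joliet→C 12·4=48, Vance→C 6·23=138, Galt→C 2·8=16, York→C 4·5=20, Wirral→C 5·19=95, Farrow→C 9·11=99, Ashby→C 4·22=88. Service 504; fixed 193; total 697.
{A, C}: service 424 + fixed 343 = 767
{A}: service 776 + fixed 150 = 926
{A, B, C, D, E}: service 363 + fixed 1493 = 1856
No other subset beats 697.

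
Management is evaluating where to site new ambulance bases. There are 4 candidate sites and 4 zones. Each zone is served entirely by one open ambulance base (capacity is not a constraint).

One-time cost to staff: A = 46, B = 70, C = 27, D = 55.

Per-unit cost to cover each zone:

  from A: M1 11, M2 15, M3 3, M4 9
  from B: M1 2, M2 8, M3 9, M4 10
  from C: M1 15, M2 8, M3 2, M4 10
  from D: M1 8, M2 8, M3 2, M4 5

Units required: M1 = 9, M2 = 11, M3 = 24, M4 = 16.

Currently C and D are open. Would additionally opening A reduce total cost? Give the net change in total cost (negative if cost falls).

Current service cost with {C, D}: 288.
Adding A: each zone re-picks its cheapest; new service cost 288, saving 0.
Extra fixed cost: 46. Net change = 46 − 0 = 46.
(Totals: 370 → 416.)

No — net change +46 (cost rises by 46).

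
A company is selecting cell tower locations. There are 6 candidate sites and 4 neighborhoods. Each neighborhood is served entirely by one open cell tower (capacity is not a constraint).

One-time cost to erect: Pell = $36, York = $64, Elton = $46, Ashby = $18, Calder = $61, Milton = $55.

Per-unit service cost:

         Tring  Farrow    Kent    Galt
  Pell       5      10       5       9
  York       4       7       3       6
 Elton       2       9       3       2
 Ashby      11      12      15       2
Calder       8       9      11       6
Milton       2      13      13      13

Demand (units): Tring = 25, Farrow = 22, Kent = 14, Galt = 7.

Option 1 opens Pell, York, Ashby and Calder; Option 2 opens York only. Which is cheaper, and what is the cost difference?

Option 2 is cheaper by 87.

Option 1: {Pell, York, Ashby, Calder}: Tring→York 4·25=100, Farrow→York 7·22=154, Kent→York 3·14=42, Galt→Ashby 2·7=14. Service 310; fixed 179; total 489.
Option 2: {York}: Tring→York 4·25=100, Farrow→York 7·22=154, Kent→York 3·14=42, Galt→York 6·7=42. Service 338; fixed 64; total 402.
Difference: |489 − 402| = 87.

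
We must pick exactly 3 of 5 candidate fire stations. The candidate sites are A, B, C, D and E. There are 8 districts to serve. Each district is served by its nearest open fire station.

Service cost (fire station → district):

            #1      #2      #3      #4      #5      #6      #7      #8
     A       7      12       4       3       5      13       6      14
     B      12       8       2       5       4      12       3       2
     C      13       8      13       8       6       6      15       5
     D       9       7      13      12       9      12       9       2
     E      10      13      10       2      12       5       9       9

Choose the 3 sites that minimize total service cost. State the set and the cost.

With exactly 3 open, each district uses its cheapest among the chosen.
{A, B, E}: #1→A 7, #2→B 8, #3→B 2, #4→E 2, #5→B 4, #6→E 5, #7→B 3, #8→B 2. Service cost 33.
{B, D, E}: service cost 34
{A, B, C}: service cost 35
Among all 10 size-3 choices, {A, B, E} is lowest.

Choose A, B and E; total service cost 33.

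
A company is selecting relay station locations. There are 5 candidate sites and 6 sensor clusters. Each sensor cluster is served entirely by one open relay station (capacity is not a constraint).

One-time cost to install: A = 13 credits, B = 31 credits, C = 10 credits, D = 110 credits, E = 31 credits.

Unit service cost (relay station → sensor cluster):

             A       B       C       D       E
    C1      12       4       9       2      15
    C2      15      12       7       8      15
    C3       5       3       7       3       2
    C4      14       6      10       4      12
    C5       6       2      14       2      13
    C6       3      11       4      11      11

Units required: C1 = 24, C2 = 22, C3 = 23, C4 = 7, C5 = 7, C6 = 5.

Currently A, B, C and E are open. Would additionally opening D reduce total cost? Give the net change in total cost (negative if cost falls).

No — net change +48 (cost rises by 48).

Current service cost with {A, B, C, E}: 367.
Adding D: each sensor cluster re-picks its cheapest; new service cost 305, saving 62.
Extra fixed cost: 110. Net change = 110 − 62 = 48.
(Totals: 452 → 500.)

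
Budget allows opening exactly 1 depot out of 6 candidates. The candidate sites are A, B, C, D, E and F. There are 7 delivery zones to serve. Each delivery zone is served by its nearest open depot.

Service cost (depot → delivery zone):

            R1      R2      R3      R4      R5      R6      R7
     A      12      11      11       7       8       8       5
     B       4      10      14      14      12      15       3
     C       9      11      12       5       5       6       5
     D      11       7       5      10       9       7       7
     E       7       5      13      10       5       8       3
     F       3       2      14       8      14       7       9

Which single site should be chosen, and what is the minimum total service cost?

With exactly 1 open, each delivery zone uses its cheapest among the chosen.
{E}: R1→E 7, R2→E 5, R3→E 13, R4→E 10, R5→E 5, R6→E 8, R7→E 3. Service cost 51.
{C}: service cost 53
{D}: service cost 56
Among all 6 size-1 choices, {E} is lowest.

Choose E only; total service cost 51.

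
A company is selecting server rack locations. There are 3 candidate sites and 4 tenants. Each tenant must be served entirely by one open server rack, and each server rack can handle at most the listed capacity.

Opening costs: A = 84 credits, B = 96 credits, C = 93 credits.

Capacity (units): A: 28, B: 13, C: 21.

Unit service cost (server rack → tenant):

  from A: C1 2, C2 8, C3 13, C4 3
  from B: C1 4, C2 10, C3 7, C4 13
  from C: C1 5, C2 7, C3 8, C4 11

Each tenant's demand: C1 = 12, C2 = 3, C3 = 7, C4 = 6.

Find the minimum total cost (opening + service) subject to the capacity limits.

Open {A}: C1→A 2·12=24, C2→A 8·3=24, C3→A 13·7=91, C4→A 3·6=18.
Loads: A carries 28/28. Service 157; fixed 84; total 241.
Next best feasible plan costs 295.

Minimum total cost: 241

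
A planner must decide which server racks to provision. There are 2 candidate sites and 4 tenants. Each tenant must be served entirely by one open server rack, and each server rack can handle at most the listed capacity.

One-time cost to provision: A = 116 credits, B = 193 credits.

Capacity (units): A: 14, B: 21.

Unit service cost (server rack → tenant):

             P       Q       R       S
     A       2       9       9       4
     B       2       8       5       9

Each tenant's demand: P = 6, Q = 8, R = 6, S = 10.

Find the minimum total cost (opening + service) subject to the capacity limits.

Open {A, B}: P→B 2·6=12, Q→B 8·8=64, R→B 5·6=30, S→A 4·10=40.
Loads: A carries 10/14, B carries 20/21. Service 146; fixed 309; total 455.
Next best feasible plan costs 513.

Minimum total cost: 455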